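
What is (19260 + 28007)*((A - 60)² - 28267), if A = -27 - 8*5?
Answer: -573726846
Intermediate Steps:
A = -67 (A = -27 - 1*40 = -27 - 40 = -67)
(19260 + 28007)*((A - 60)² - 28267) = (19260 + 28007)*((-67 - 60)² - 28267) = 47267*((-127)² - 28267) = 47267*(16129 - 28267) = 47267*(-12138) = -573726846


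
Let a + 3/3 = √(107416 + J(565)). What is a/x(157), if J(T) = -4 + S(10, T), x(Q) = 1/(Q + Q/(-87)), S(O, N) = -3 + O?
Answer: -13502/87 + 13502*√107419/87 ≈ 50710.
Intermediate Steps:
x(Q) = 87/(86*Q) (x(Q) = 1/(Q + Q*(-1/87)) = 1/(Q - Q/87) = 1/(86*Q/87) = 87/(86*Q))
J(T) = 3 (J(T) = -4 + (-3 + 10) = -4 + 7 = 3)
a = -1 + √107419 (a = -1 + √(107416 + 3) = -1 + √107419 ≈ 326.75)
a/x(157) = (-1 + √107419)/(((87/86)/157)) = (-1 + √107419)/(((87/86)*(1/157))) = (-1 + √107419)/(87/13502) = (-1 + √107419)*(13502/87) = -13502/87 + 13502*√107419/87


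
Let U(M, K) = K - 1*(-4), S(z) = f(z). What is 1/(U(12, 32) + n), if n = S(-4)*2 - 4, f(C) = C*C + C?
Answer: 1/56 ≈ 0.017857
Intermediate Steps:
f(C) = C + C**2 (f(C) = C**2 + C = C + C**2)
S(z) = z*(1 + z)
U(M, K) = 4 + K (U(M, K) = K + 4 = 4 + K)
n = 20 (n = -4*(1 - 4)*2 - 4 = -4*(-3)*2 - 4 = 12*2 - 4 = 24 - 4 = 20)
1/(U(12, 32) + n) = 1/((4 + 32) + 20) = 1/(36 + 20) = 1/56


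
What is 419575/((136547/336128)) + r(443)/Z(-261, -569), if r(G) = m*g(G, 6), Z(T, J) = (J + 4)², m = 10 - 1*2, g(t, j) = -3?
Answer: 45020590836882872/43589216075 ≈ 1.0328e+6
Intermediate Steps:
m = 8 (m = 10 - 2 = 8)
Z(T, J) = (4 + J)²
r(G) = -24 (r(G) = 8*(-3) = -24)
419575/((136547/336128)) + r(443)/Z(-261, -569) = 419575/((136547/336128)) - 24/(4 - 569)² = 419575/((136547*(1/336128))) - 24/((-565)²) = 419575/(136547/336128) - 24/319225 = 419575*(336128/136547) - 24*1/319225 = 141030905600/136547 - 24/319225 = 45020590836882872/43589216075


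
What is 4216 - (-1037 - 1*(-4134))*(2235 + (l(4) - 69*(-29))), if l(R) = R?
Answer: -13127064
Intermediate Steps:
4216 - (-1037 - 1*(-4134))*(2235 + (l(4) - 69*(-29))) = 4216 - (-1037 - 1*(-4134))*(2235 + (4 - 69*(-29))) = 4216 - (-1037 + 4134)*(2235 + (4 + 2001)) = 4216 - 3097*(2235 + 2005) = 4216 - 3097*4240 = 4216 - 1*13131280 = 4216 - 13131280 = -13127064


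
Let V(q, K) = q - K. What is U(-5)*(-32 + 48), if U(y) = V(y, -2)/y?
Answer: 48/5 ≈ 9.6000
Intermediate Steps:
U(y) = (2 + y)/y (U(y) = (y - 1*(-2))/y = (y + 2)/y = (2 + y)/y)
U(-5)*(-32 + 48) = ((2 - 5)/(-5))*(-32 + 48) = -1/5*(-3)*16 = (3/5)*16 = 48/5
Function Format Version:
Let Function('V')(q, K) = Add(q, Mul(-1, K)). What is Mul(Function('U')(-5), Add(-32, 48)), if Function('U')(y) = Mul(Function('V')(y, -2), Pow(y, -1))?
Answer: Rational(48, 5) ≈ 9.6000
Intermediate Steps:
Function('U')(y) = Mul(Pow(y, -1), Add(2, y)) (Function('U')(y) = Mul(Add(y, Mul(-1, -2)), Pow(y, -1)) = Mul(Add(y, 2), Pow(y, -1)) = Mul(Add(2, y), Pow(y, -1)) = Mul(Pow(y, -1), Add(2, y)))
Mul(Function('U')(-5), Add(-32, 48)) = Mul(Mul(Pow(-5, -1), Add(2, -5)), Add(-32, 48)) = Mul(Mul(Rational(-1, 5), -3), 16) = Mul(Rational(3, 5), 16) = Rational(48, 5)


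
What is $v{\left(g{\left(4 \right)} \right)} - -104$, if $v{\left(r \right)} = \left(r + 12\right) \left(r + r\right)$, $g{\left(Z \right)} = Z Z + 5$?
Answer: $1490$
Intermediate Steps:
$g{\left(Z \right)} = 5 + Z^{2}$ ($g{\left(Z \right)} = Z^{2} + 5 = 5 + Z^{2}$)
$v{\left(r \right)} = 2 r \left(12 + r\right)$ ($v{\left(r \right)} = \left(12 + r\right) 2 r = 2 r \left(12 + r\right)$)
$v{\left(g{\left(4 \right)} \right)} - -104 = 2 \left(5 + 4^{2}\right) \left(12 + \left(5 + 4^{2}\right)\right) - -104 = 2 \left(5 + 16\right) \left(12 + \left(5 + 16\right)\right) + 104 = 2 \cdot 21 \left(12 + 21\right) + 104 = 2 \cdot 21 \cdot 33 + 104 = 1386 + 104 = 1490$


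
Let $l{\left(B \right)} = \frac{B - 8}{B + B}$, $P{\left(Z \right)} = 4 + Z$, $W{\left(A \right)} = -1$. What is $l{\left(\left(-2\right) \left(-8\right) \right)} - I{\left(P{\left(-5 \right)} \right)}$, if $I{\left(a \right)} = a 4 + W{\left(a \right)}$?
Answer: $\frac{21}{4} \approx 5.25$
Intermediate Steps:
$l{\left(B \right)} = \frac{-8 + B}{2 B}$
$I{\left(a \right)} = -1 + 4 a$ ($I{\left(a \right)} = a 4 - 1 = 4 a - 1 = -1 + 4 a$)
$l{\left(\left(-2\right) \left(-8\right) \right)} - I{\left(P{\left(-5 \right)} \right)} = \frac{-8 - -16}{2 \left(\left(-2\right) \left(-8\right)\right)} - \left(-1 + 4 \left(4 - 5\right)\right) = \frac{-8 + 16}{2 \cdot 16} - \left(-1 + 4 \left(-1\right)\right) = \frac{1}{2} \cdot \frac{1}{16} \cdot 8 - \left(-1 - 4\right) = \frac{1}{4} - -5 = \frac{1}{4} + 5 = \frac{21}{4}$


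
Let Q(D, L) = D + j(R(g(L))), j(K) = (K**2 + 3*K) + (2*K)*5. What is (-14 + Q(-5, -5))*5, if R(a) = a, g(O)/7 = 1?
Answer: 605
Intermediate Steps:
g(O) = 7 (g(O) = 7*1 = 7)
j(K) = K**2 + 13*K (j(K) = (K**2 + 3*K) + 10*K = K**2 + 13*K)
Q(D, L) = 140 + D (Q(D, L) = D + 7*(13 + 7) = D + 7*20 = D + 140 = 140 + D)
(-14 + Q(-5, -5))*5 = (-14 + (140 - 5))*5 = (-14 + 135)*5 = 121*5 = 605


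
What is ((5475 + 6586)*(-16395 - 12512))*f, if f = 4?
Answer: -1394589308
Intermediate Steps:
((5475 + 6586)*(-16395 - 12512))*f = ((5475 + 6586)*(-16395 - 12512))*4 = (12061*(-28907))*4 = -348647327*4 = -1394589308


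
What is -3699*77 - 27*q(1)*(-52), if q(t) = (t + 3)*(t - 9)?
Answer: -329751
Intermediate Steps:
q(t) = (-9 + t)*(3 + t) (q(t) = (3 + t)*(-9 + t) = (-9 + t)*(3 + t))
-3699*77 - 27*q(1)*(-52) = -3699*77 - 27*(-27 + 1² - 6*1)*(-52) = -284823 - 27*(-27 + 1 - 6)*(-52) = -284823 - 27*(-32)*(-52) = -284823 + 864*(-52) = -284823 - 44928 = -329751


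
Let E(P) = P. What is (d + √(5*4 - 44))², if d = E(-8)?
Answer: 40 - 32*I*√6 ≈ 40.0 - 78.384*I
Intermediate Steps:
d = -8
(d + √(5*4 - 44))² = (-8 + √(5*4 - 44))² = (-8 + √(20 - 44))² = (-8 + √(-24))² = (-8 + 2*I*√6)²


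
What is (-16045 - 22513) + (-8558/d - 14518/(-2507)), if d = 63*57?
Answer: -347092998214/9002637 ≈ -38555.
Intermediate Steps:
d = 3591
(-16045 - 22513) + (-8558/d - 14518/(-2507)) = (-16045 - 22513) + (-8558/3591 - 14518/(-2507)) = -38558 + (-8558*1/3591 - 14518*(-1/2507)) = -38558 + (-8558/3591 + 14518/2507) = -38558 + 30679232/9002637 = -347092998214/9002637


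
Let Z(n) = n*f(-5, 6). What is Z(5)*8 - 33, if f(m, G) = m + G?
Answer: 7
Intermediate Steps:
f(m, G) = G + m
Z(n) = n (Z(n) = n*(6 - 5) = n*1 = n)
Z(5)*8 - 33 = 5*8 - 33 = 40 - 33 = 7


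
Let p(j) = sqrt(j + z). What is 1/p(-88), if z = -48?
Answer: -I*sqrt(34)/68 ≈ -0.085749*I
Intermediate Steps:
p(j) = sqrt(-48 + j) (p(j) = sqrt(j - 48) = sqrt(-48 + j))
1/p(-88) = 1/(sqrt(-48 - 88)) = 1/(sqrt(-136)) = 1/(2*I*sqrt(34)) = -I*sqrt(34)/68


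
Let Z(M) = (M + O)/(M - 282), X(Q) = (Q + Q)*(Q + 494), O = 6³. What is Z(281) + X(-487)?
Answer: -7315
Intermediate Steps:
O = 216
X(Q) = 2*Q*(494 + Q) (X(Q) = (2*Q)*(494 + Q) = 2*Q*(494 + Q))
Z(M) = (216 + M)/(-282 + M) (Z(M) = (M + 216)/(M - 282) = (216 + M)/(-282 + M))
Z(281) + X(-487) = (216 + 281)/(-282 + 281) + 2*(-487)*(494 - 487) = 497/(-1) + 2*(-487)*7 = -1*497 - 6818 = -497 - 6818 = -7315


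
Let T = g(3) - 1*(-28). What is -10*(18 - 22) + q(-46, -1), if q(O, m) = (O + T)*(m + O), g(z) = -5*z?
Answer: 1591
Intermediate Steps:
T = 13 (T = -5*3 - 1*(-28) = -15 + 28 = 13)
q(O, m) = (13 + O)*(O + m) (q(O, m) = (O + 13)*(m + O) = (13 + O)*(O + m))
-10*(18 - 22) + q(-46, -1) = -10*(18 - 22) + ((-46)² + 13*(-46) + 13*(-1) - 46*(-1)) = -10*(-4) + (2116 - 598 - 13 + 46) = 40 + 1551 = 1591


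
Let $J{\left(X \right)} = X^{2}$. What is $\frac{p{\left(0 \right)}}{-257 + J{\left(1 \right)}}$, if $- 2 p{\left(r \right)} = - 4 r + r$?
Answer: $0$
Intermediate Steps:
$p{\left(r \right)} = \frac{3 r}{2}$ ($p{\left(r \right)} = - \frac{- 4 r + r}{2} = - \frac{\left(-3\right) r}{2} = \frac{3 r}{2}$)
$\frac{p{\left(0 \right)}}{-257 + J{\left(1 \right)}} = \frac{\frac{3}{2} \cdot 0}{-257 + 1^{2}} = \frac{0}{-257 + 1} = \frac{0}{-256} = 0 \left(- \frac{1}{256}\right) = 0$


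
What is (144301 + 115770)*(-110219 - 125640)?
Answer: -61340085989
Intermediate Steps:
(144301 + 115770)*(-110219 - 125640) = 260071*(-235859) = -61340085989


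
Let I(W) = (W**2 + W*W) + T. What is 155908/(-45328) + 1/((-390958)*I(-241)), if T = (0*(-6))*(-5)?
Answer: -110632470750114/32164793558567 ≈ -3.4396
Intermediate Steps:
T = 0 (T = 0*(-5) = 0)
I(W) = 2*W**2 (I(W) = (W**2 + W*W) + 0 = (W**2 + W**2) + 0 = 2*W**2 + 0 = 2*W**2)
155908/(-45328) + 1/((-390958)*I(-241)) = 155908/(-45328) + 1/((-390958)*((2*(-241)**2))) = 155908*(-1/45328) - 1/(390958*(2*58081)) = -38977/11332 - 1/390958/116162 = -38977/11332 - 1/390958*1/116162 = -38977/11332 - 1/45414463196 = -110632470750114/32164793558567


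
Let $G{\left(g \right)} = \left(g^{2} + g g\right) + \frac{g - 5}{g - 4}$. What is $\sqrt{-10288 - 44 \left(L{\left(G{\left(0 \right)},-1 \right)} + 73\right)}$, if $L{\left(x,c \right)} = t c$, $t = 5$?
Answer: $4 i \sqrt{830} \approx 115.24 i$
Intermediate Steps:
$G{\left(g \right)} = 2 g^{2} + \frac{-5 + g}{-4 + g}$ ($G{\left(g \right)} = \left(g^{2} + g^{2}\right) + \frac{-5 + g}{-4 + g} = 2 g^{2} + \frac{-5 + g}{-4 + g}$)
$L{\left(x,c \right)} = 5 c$
$\sqrt{-10288 - 44 \left(L{\left(G{\left(0 \right)},-1 \right)} + 73\right)} = \sqrt{-10288 - 44 \left(5 \left(-1\right) + 73\right)} = \sqrt{-10288 - 44 \left(-5 + 73\right)} = \sqrt{-10288 - 2992} = \sqrt{-13280} = 4 i \sqrt{830}$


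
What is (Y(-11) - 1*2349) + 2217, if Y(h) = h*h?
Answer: -11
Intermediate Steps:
Y(h) = h**2
(Y(-11) - 1*2349) + 2217 = ((-11)**2 - 1*2349) + 2217 = (121 - 2349) + 2217 = -2228 + 2217 = -11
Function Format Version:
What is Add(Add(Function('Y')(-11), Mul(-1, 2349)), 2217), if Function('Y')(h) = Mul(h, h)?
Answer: -11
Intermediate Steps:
Function('Y')(h) = Pow(h, 2)
Add(Add(Function('Y')(-11), Mul(-1, 2349)), 2217) = Add(Add(Pow(-11, 2), Mul(-1, 2349)), 2217) = Add(Add(121, -2349), 2217) = Add(-2228, 2217) = -11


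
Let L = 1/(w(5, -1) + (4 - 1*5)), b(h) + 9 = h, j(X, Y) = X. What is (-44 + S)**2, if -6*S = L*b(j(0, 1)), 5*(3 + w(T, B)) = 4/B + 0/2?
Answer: 502681/256 ≈ 1963.6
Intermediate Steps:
w(T, B) = -3 + 4/(5*B) (w(T, B) = -3 + (4/B + 0/2)/5 = -3 + (4/B + 0*(1/2))/5 = -3 + (4/B + 0)/5 = -3 + (4/B)/5 = -3 + 4/(5*B))
b(h) = -9 + h
L = -5/24 (L = 1/((-3 + (4/5)/(-1)) + (4 - 1*5)) = 1/((-3 + (4/5)*(-1)) + (4 - 5)) = 1/((-3 - 4/5) - 1) = 1/(-19/5 - 1) = 1/(-24/5) = -5/24 ≈ -0.20833)
S = -5/16 (S = -(-5)*(-9 + 0)/144 = -(-5)*(-9)/144 = -1/6*15/8 = -5/16 ≈ -0.31250)
(-44 + S)**2 = (-44 - 5/16)**2 = (-709/16)**2 = 502681/256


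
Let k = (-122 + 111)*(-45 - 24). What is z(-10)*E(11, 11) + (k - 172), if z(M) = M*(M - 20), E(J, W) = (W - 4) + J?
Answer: 5987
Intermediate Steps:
E(J, W) = -4 + J + W (E(J, W) = (-4 + W) + J = -4 + J + W)
k = 759 (k = -11*(-69) = 759)
z(M) = M*(-20 + M)
z(-10)*E(11, 11) + (k - 172) = (-10*(-20 - 10))*(-4 + 11 + 11) + (759 - 172) = -10*(-30)*18 + 587 = 300*18 + 587 = 5400 + 587 = 5987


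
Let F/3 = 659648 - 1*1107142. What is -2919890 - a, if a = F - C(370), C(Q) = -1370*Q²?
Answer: -189130408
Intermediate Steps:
F = -1342482 (F = 3*(659648 - 1*1107142) = 3*(659648 - 1107142) = 3*(-447494) = -1342482)
a = 186210518 (a = -1342482 - (-1370)*370² = -1342482 - (-1370)*136900 = -1342482 - 1*(-187553000) = -1342482 + 187553000 = 186210518)
-2919890 - a = -2919890 - 1*186210518 = -2919890 - 186210518 = -189130408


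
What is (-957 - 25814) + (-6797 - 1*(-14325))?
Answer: -19243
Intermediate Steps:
(-957 - 25814) + (-6797 - 1*(-14325)) = -26771 + (-6797 + 14325) = -26771 + 7528 = -19243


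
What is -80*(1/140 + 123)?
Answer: -68884/7 ≈ -9840.6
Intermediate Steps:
-80*(1/140 + 123) = -80*17221/140 = -68884/7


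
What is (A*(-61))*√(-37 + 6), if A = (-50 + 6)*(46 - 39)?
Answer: 18788*I*√31 ≈ 1.0461e+5*I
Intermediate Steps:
A = -308 (A = -44*7 = -308)
(A*(-61))*√(-37 + 6) = (-308*(-61))*√(-37 + 6) = 18788*√(-31) = 18788*(I*√31) = 18788*I*√31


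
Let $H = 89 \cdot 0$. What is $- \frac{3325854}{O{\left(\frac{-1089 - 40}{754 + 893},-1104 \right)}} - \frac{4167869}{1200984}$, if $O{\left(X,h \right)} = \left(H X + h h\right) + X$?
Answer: $- \frac{14945141530561579}{2410841858201832} \approx -6.1991$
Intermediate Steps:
$H = 0$
$O{\left(X,h \right)} = X + h^{2}$ ($O{\left(X,h \right)} = \left(0 X + h h\right) + X = \left(0 + h^{2}\right) + X = h^{2} + X = X + h^{2}$)
$- \frac{3325854}{O{\left(\frac{-1089 - 40}{754 + 893},-1104 \right)}} - \frac{4167869}{1200984} = - \frac{3325854}{\frac{-1089 - 40}{754 + 893} + \left(-1104\right)^{2}} - \frac{4167869}{1200984} = - \frac{3325854}{- \frac{1129}{1647} + 1218816} - \frac{4167869}{1200984} = - \frac{3325854}{\frac{2007388823}{1647}} - \frac{4167869}{1200984} = \left(-3325854\right) \frac{1647}{2007388823} - \frac{4167869}{1200984} = - \frac{5477681538}{2007388823} - \frac{4167869}{1200984} = - \frac{14945141530561579}{2410841858201832}$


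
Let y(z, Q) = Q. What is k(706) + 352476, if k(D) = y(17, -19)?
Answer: 352457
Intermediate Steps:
k(D) = -19
k(706) + 352476 = -19 + 352476 = 352457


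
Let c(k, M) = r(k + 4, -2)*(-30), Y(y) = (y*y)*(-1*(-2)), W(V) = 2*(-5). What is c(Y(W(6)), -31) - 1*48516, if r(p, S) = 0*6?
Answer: -48516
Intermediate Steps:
W(V) = -10
r(p, S) = 0
Y(y) = 2*y² (Y(y) = y²*2 = 2*y²)
c(k, M) = 0 (c(k, M) = 0*(-30) = 0)
c(Y(W(6)), -31) - 1*48516 = 0 - 1*48516 = 0 - 48516 = -48516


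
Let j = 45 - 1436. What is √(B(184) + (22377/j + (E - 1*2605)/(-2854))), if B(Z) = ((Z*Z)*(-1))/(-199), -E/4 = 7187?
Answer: √102998145937781988634/790012886 ≈ 12.846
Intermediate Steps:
E = -28748 (E = -4*7187 = -28748)
j = -1391
B(Z) = Z²/199 (B(Z) = (Z²*(-1))*(-1/199) = -Z²*(-1/199) = Z²/199)
√(B(184) + (22377/j + (E - 1*2605)/(-2854))) = √((1/199)*184² + (22377/(-1391) + (-28748 - 1*2605)/(-2854))) = √((1/199)*33856 + (22377*(-1/1391) + (-28748 - 2605)*(-1/2854))) = √(33856/199 + (-22377/1391 - 31353*(-1/2854))) = √(33856/199 + (-22377/1391 + 31353/2854)) = √(33856/199 - 20251935/3969914) = √(130375273319/790012886) = √102998145937781988634/790012886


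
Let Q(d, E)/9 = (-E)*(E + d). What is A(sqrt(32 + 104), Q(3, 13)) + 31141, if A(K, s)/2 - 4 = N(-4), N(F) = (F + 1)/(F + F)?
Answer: 124599/4 ≈ 31150.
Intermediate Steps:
N(F) = (1 + F)/(2*F) (N(F) = (1 + F)/((2*F)) = (1 + F)*(1/(2*F)) = (1 + F)/(2*F))
Q(d, E) = -9*E*(E + d) (Q(d, E) = 9*((-E)*(E + d)) = 9*(-E*(E + d)) = -9*E*(E + d))
A(K, s) = 35/4 (A(K, s) = 8 + 2*((1/2)*(1 - 4)/(-4)) = 8 + 2*((1/2)*(-1/4)*(-3)) = 8 + 2*(3/8) = 8 + 3/4 = 35/4)
A(sqrt(32 + 104), Q(3, 13)) + 31141 = 35/4 + 31141 = 124599/4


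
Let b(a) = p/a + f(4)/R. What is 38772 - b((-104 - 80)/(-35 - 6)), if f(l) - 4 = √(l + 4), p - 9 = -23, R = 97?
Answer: 346028799/8924 - 2*√2/97 ≈ 38775.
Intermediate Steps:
p = -14 (p = 9 - 23 = -14)
f(l) = 4 + √(4 + l) (f(l) = 4 + √(l + 4) = 4 + √(4 + l))
b(a) = 4/97 - 14/a + 2*√2/97 (b(a) = -14/a + (4 + √(4 + 4))/97 = -14/a + (4 + √8)*(1/97) = -14/a + (4 + 2*√2)*(1/97) = -14/a + (4/97 + 2*√2/97) = 4/97 - 14/a + 2*√2/97)
38772 - b((-104 - 80)/(-35 - 6)) = 38772 - 2*(-679 + ((-104 - 80)/(-35 - 6))*(2 + √2))/(97*((-104 - 80)/(-35 - 6))) = 38772 - 2*(-679 + (-184/(-41))*(2 + √2))/(97*((-184/(-41)))) = 38772 - 2*(-679 + (-184*(-1/41))*(2 + √2))/(97*((-184*(-1/41)))) = 38772 - 2*(-679 + 184*(2 + √2)/41)/(97*184/41) = 38772 - 2*41*(-679 + (368/41 + 184*√2/41))/(97*184) = 38772 - 2*41*(-27471/41 + 184*√2/41)/(97*184) = 38772 - (-27471/8924 + 2*√2/97) = 38772 + (27471/8924 - 2*√2/97) = 346028799/8924 - 2*√2/97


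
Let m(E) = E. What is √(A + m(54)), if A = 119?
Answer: √173 ≈ 13.153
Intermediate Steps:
√(A + m(54)) = √(119 + 54) = √173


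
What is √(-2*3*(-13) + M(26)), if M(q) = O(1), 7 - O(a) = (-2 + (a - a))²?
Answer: 9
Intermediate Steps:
O(a) = 3 (O(a) = 7 - (-2 + (a - a))² = 7 - (-2 + 0)² = 7 - 1*(-2)² = 7 - 1*4 = 7 - 4 = 3)
M(q) = 3
√(-2*3*(-13) + M(26)) = √(-2*3*(-13) + 3) = √(-6*(-13) + 3) = √(78 + 3) = √81 = 9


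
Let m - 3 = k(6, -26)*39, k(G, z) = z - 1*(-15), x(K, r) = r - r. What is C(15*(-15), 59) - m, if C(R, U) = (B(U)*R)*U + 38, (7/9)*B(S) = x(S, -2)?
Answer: 464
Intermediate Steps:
x(K, r) = 0
k(G, z) = 15 + z (k(G, z) = z + 15 = 15 + z)
B(S) = 0 (B(S) = (9/7)*0 = 0)
C(R, U) = 38 (C(R, U) = (0*R)*U + 38 = 0*U + 38 = 0 + 38 = 38)
m = -426 (m = 3 + (15 - 26)*39 = 3 - 11*39 = 3 - 429 = -426)
C(15*(-15), 59) - m = 38 - 1*(-426) = 38 + 426 = 464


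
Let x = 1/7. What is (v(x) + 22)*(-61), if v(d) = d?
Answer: -9455/7 ≈ -1350.7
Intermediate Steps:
x = ⅐ ≈ 0.14286
(v(x) + 22)*(-61) = (⅐ + 22)*(-61) = (155/7)*(-61) = -9455/7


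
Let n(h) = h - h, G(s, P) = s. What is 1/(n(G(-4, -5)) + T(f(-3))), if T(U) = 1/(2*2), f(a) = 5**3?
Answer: 4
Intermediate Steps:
f(a) = 125
T(U) = 1/4
n(h) = 0
1/(n(G(-4, -5)) + T(f(-3))) = 1/(0 + 1/4) = 1/(1/4) = 4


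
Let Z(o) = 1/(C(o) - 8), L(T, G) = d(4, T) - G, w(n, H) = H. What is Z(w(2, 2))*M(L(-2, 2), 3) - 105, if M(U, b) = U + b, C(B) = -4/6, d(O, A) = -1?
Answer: -105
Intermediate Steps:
C(B) = -⅔ (C(B) = -4*⅙ = -⅔)
L(T, G) = -1 - G
Z(o) = -3/26 (Z(o) = 1/(-⅔ - 8) = 1/(-26/3) = -3/26)
Z(w(2, 2))*M(L(-2, 2), 3) - 105 = -3*((-1 - 1*2) + 3)/26 - 105 = -3*((-1 - 2) + 3)/26 - 105 = -3*(-3 + 3)/26 - 105 = -3/26*0 - 105 = 0 - 105 = -105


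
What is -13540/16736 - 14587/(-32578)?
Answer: -24622261/68153176 ≈ -0.36128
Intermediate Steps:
-13540/16736 - 14587/(-32578) = -13540*1/16736 - 14587*(-1/32578) = -3385/4184 + 14587/32578 = -24622261/68153176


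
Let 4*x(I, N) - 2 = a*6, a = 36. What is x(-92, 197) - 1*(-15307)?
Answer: 30723/2 ≈ 15362.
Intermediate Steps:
x(I, N) = 109/2 (x(I, N) = ½ + (36*6)/4 = ½ + (¼)*216 = ½ + 54 = 109/2)
x(-92, 197) - 1*(-15307) = 109/2 - 1*(-15307) = 109/2 + 15307 = 30723/2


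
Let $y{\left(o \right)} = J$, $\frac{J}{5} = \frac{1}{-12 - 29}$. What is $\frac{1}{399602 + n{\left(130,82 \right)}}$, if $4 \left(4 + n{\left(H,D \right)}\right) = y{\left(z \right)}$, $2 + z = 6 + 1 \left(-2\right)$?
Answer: $\frac{164}{65534067} \approx 2.5025 \cdot 10^{-6}$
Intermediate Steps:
$J = - \frac{5}{41}$ ($J = \frac{5}{-12 - 29} = \frac{5}{-41} = 5 \left(- \frac{1}{41}\right) = - \frac{5}{41} \approx -0.12195$)
$z = 2$ ($z = -2 + \left(6 + 1 \left(-2\right)\right) = -2 + \left(6 - 2\right) = -2 + 4 = 2$)
$y{\left(o \right)} = - \frac{5}{41}$
$n{\left(H,D \right)} = - \frac{661}{164}$ ($n{\left(H,D \right)} = -4 + \frac{1}{4} \left(- \frac{5}{41}\right) = -4 - \frac{5}{164} = - \frac{661}{164}$)
$\frac{1}{399602 + n{\left(130,82 \right)}} = \frac{1}{399602 - \frac{661}{164}} = \frac{1}{\frac{65534067}{164}} = \frac{164}{65534067}$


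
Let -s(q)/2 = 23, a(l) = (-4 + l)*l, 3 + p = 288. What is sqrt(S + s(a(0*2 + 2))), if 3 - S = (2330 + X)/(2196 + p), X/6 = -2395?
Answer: I*sqrt(234809283)/2481 ≈ 6.1763*I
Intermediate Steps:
p = 285 (p = -3 + 288 = 285)
X = -14370 (X = 6*(-2395) = -14370)
a(l) = l*(-4 + l)
s(q) = -46 (s(q) = -2*23 = -46)
S = 19483/2481 (S = 3 - (2330 - 14370)/(2196 + 285) = 3 - (-12040)/2481 = 3 - 1*(-12040/2481) = 3 + 12040/2481 = 19483/2481 ≈ 7.8529)
sqrt(S + s(a(0*2 + 2))) = sqrt(19483/2481 - 46) = sqrt(-94643/2481) = I*sqrt(234809283)/2481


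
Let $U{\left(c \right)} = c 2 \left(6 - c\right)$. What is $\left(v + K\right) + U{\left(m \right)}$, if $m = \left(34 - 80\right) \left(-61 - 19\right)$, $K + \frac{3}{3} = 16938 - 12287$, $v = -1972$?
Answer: $-27037962$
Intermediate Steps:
$K = 4650$ ($K = -1 + \left(16938 - 12287\right) = -1 + 4651 = 4650$)
$m = 3680$ ($m = \left(-46\right) \left(-80\right) = 3680$)
$U{\left(c \right)} = 2 c \left(6 - c\right)$
$\left(v + K\right) + U{\left(m \right)} = \left(-1972 + 4650\right) + 2 \cdot 3680 \left(6 - 3680\right) = 2678 + 2 \cdot 3680 \left(6 - 3680\right) = 2678 + 2 \cdot 3680 \left(-3674\right) = 2678 - 27040640 = -27037962$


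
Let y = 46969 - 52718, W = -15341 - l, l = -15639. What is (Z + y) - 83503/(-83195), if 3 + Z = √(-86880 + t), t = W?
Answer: -68350591/11885 + I*√86582 ≈ -5751.0 + 294.25*I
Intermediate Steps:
W = 298 (W = -15341 - 1*(-15639) = -15341 + 15639 = 298)
t = 298
y = -5749
Z = -3 + I*√86582 (Z = -3 + √(-86880 + 298) = -3 + √(-86582) = -3 + I*√86582 ≈ -3.0 + 294.25*I)
(Z + y) - 83503/(-83195) = ((-3 + I*√86582) - 5749) - 83503/(-83195) = (-5752 + I*√86582) - 83503*(-1/83195) = (-5752 + I*√86582) + 11929/11885 = -68350591/11885 + I*√86582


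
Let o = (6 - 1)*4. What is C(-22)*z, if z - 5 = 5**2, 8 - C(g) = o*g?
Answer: 13440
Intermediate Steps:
o = 20 (o = 5*4 = 20)
C(g) = 8 - 20*g
z = 30 (z = 5 + 5**2 = 5 + 25 = 30)
C(-22)*z = (8 - 20*(-22))*30 = (8 + 440)*30 = 448*30 = 13440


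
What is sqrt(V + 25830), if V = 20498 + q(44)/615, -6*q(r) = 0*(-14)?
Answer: 2*sqrt(11582) ≈ 215.24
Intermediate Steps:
q(r) = 0 (q(r) = -0*(-14) = -1/6*0 = 0)
V = 20498 (V = 20498 + 0/615 = 20498 + 0*(1/615) = 20498 + 0 = 20498)
sqrt(V + 25830) = sqrt(20498 + 25830) = sqrt(46328) = 2*sqrt(11582)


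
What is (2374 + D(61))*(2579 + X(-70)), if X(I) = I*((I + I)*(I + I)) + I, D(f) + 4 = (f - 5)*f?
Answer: -7923874926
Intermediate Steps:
D(f) = -4 + f*(-5 + f) (D(f) = -4 + (f - 5)*f = -4 + (-5 + f)*f = -4 + f*(-5 + f))
X(I) = I + 4*I³ (X(I) = I*((2*I)*(2*I)) + I = I*(4*I²) + I = 4*I³ + I = I + 4*I³)
(2374 + D(61))*(2579 + X(-70)) = (2374 + (-4 + 61² - 5*61))*(2579 + (-70 + 4*(-70)³)) = (2374 + (-4 + 3721 - 305))*(2579 + (-70 + 4*(-343000))) = (2374 + 3412)*(2579 + (-70 - 1372000)) = 5786*(2579 - 1372070) = 5786*(-1369491) = -7923874926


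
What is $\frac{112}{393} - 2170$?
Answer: $- \frac{852698}{393} \approx -2169.7$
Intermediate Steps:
$\frac{112}{393} - 2170 = - \frac{852698}{393}$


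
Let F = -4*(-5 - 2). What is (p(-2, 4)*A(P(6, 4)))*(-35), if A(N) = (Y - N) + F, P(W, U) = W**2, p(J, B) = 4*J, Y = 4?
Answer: -1120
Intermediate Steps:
F = 28 (F = -4*(-7) = 28)
A(N) = 32 - N (A(N) = (4 - N) + 28 = 32 - N)
(p(-2, 4)*A(P(6, 4)))*(-35) = ((4*(-2))*(32 - 1*6**2))*(-35) = -8*(32 - 1*36)*(-35) = -8*(32 - 36)*(-35) = -8*(-4)*(-35) = 32*(-35) = -1120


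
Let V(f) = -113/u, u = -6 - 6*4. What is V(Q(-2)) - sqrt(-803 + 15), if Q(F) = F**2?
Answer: 113/30 - 2*I*sqrt(197) ≈ 3.7667 - 28.071*I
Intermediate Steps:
u = -30 (u = -6 - 24 = -30)
V(f) = 113/30 (V(f) = -113/(-30) = -113*(-1/30) = 113/30)
V(Q(-2)) - sqrt(-803 + 15) = 113/30 - sqrt(-803 + 15) = 113/30 - sqrt(-788) = 113/30 - 2*I*sqrt(197)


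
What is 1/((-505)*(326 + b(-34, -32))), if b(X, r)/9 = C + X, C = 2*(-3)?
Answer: 1/17170 ≈ 5.8241e-5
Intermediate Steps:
C = -6
b(X, r) = -54 + 9*X (b(X, r) = 9*(-6 + X) = -54 + 9*X)
1/((-505)*(326 + b(-34, -32))) = 1/((-505)*(326 + (-54 + 9*(-34)))) = -1/(505*(326 + (-54 - 306))) = -1/(505*(326 - 360)) = -1/505/(-34) = -1/505*(-1/34) = 1/17170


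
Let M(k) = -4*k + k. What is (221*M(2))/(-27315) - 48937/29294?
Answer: -432623437/266721870 ≈ -1.6220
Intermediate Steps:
M(k) = -3*k
(221*M(2))/(-27315) - 48937/29294 = (221*(-3*2))/(-27315) - 48937/29294 = (221*(-6))*(-1/27315) - 48937*1/29294 = -1326*(-1/27315) - 48937/29294 = 442/9105 - 48937/29294 = -432623437/266721870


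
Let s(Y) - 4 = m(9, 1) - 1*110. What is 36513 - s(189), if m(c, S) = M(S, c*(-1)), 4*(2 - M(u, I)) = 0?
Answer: 36617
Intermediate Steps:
M(u, I) = 2 (M(u, I) = 2 - ¼*0 = 2 + 0 = 2)
m(c, S) = 2
s(Y) = -104 (s(Y) = 4 + (2 - 1*110) = 4 + (2 - 110) = 4 - 108 = -104)
36513 - s(189) = 36513 - 1*(-104) = 36513 + 104 = 36617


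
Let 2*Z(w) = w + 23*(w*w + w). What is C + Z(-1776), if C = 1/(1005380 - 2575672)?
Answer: 56925773339903/1570292 ≈ 3.6252e+7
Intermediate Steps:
Z(w) = 12*w + 23*w²/2 (Z(w) = (w + 23*(w*w + w))/2 = (w + 23*(w² + w))/2 = (w + 23*(w + w²))/2 = (w + (23*w + 23*w²))/2 = (23*w² + 24*w)/2 = 12*w + 23*w²/2)
C = -1/1570292 (C = 1/(-1570292) = -1/1570292 ≈ -6.3682e-7)
C + Z(-1776) = -1/1570292 + (½)*(-1776)*(24 + 23*(-1776)) = -1/1570292 + (½)*(-1776)*(24 - 40848) = -1/1570292 + (½)*(-1776)*(-40824) = -1/1570292 + 36251712 = 56925773339903/1570292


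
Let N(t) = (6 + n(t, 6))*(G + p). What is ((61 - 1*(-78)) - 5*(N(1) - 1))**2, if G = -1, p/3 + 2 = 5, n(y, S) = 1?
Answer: 18496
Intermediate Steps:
p = 9 (p = -6 + 3*5 = -6 + 15 = 9)
N(t) = 56 (N(t) = (6 + 1)*(-1 + 9) = 7*8 = 56)
((61 - 1*(-78)) - 5*(N(1) - 1))**2 = ((61 - 1*(-78)) - 5*(56 - 1))**2 = ((61 + 78) - 5*55)**2 = (139 - 275)**2 = (-136)**2 = 18496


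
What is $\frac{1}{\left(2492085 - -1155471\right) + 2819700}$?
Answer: $\frac{1}{6467256} \approx 1.5463 \cdot 10^{-7}$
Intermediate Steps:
$\frac{1}{\left(2492085 - -1155471\right) + 2819700} = \frac{1}{\left(2492085 + 1155471\right) + 2819700} = \frac{1}{3647556 + 2819700} = \frac{1}{6467256}$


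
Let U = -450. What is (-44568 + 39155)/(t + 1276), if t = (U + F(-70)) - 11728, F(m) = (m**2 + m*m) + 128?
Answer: 5413/974 ≈ 5.5575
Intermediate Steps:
F(m) = 128 + 2*m**2 (F(m) = (m**2 + m**2) + 128 = 2*m**2 + 128 = 128 + 2*m**2)
t = -2250 (t = (-450 + (128 + 2*(-70)**2)) - 11728 = (-450 + (128 + 2*4900)) - 11728 = (-450 + (128 + 9800)) - 11728 = (-450 + 9928) - 11728 = 9478 - 11728 = -2250)
(-44568 + 39155)/(t + 1276) = (-44568 + 39155)/(-2250 + 1276) = -5413/(-974) = -5413*(-1/974) = 5413/974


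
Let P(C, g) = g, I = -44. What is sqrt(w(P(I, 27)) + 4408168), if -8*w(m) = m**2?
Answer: sqrt(70529230)/4 ≈ 2099.5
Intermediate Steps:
w(m) = -m**2/8
sqrt(w(P(I, 27)) + 4408168) = sqrt(-1/8*27**2 + 4408168) = sqrt(-1/8*729 + 4408168) = sqrt(-729/8 + 4408168) = sqrt(35264615/8) = sqrt(70529230)/4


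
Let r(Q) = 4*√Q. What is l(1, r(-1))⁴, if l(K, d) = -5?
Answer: 625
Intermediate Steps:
l(1, r(-1))⁴ = (-5)⁴ = 625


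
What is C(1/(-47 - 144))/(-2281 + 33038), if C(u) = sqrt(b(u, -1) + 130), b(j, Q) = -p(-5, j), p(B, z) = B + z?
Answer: sqrt(4925126)/5874587 ≈ 0.00037777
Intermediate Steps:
b(j, Q) = 5 - j (b(j, Q) = -(-5 + j) = 5 - j)
C(u) = sqrt(135 - u) (C(u) = sqrt((5 - u) + 130) = sqrt(135 - u))
C(1/(-47 - 144))/(-2281 + 33038) = sqrt(135 - 1/(-47 - 144))/(-2281 + 33038) = sqrt(135 - 1/(-191))/30757 = sqrt(135 - 1*(-1/191))*(1/30757) = sqrt(135 + 1/191)*(1/30757) = sqrt(25786/191)*(1/30757) = (sqrt(4925126)/191)*(1/30757) = sqrt(4925126)/5874587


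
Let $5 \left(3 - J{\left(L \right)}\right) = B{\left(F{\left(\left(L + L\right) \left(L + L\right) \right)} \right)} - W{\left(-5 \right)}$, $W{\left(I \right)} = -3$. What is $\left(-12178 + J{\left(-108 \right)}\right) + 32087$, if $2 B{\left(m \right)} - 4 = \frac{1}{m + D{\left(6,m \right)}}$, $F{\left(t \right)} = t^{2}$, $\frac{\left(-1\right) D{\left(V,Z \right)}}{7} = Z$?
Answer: $\frac{2600514785525761}{130606940160} \approx 19911.0$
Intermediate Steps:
$D{\left(V,Z \right)} = - 7 Z$
$B{\left(m \right)} = 2 - \frac{1}{12 m}$ ($B{\left(m \right)} = 2 + \frac{1}{2 \left(m - 7 m\right)} = 2 + \frac{1}{2 \left(- 6 m\right)} = 2 + \frac{\left(- \frac{1}{6}\right) \frac{1}{m}}{2} = 2 - \frac{1}{12 m}$)
$J{\left(L \right)} = 2 + \frac{1}{960 L^{4}}$ ($J{\left(L \right)} = 3 - \frac{\left(2 - \frac{1}{12 \left(\left(L + L\right) \left(L + L\right)\right)^{2}}\right) - -3}{5} = 3 - \frac{\left(2 - \frac{1}{12 \left(2 L 2 L\right)^{2}}\right) + 3}{5} = 3 - \frac{\left(2 - \frac{1}{12 \left(4 L^{2}\right)^{2}}\right) + 3}{5} = 3 - \frac{\left(2 - \frac{1}{12 \cdot 16 L^{4}}\right) + 3}{5} = 3 - \frac{\left(2 - \frac{\frac{1}{16} \frac{1}{L^{4}}}{12}\right) + 3}{5} = 3 - \frac{\left(2 - \frac{1}{192 L^{4}}\right) + 3}{5} = 3 - \frac{5 - \frac{1}{192 L^{4}}}{5} = 3 - \left(1 - \frac{1}{960 L^{4}}\right) = 2 + \frac{1}{960 L^{4}}$)
$\left(-12178 + J{\left(-108 \right)}\right) + 32087 = \left(-12178 + \left(2 + \frac{1}{960 \cdot 136048896}\right)\right) + 32087 = \left(-12178 + \left(2 + \frac{1}{960} \cdot \frac{1}{136048896}\right)\right) + 32087 = \left(-12178 + \left(2 + \frac{1}{130606940160}\right)\right) + 32087 = \left(-12178 + \frac{261213880321}{130606940160}\right) + 32087 = - \frac{1590270103388159}{130606940160} + 32087 = \frac{2600514785525761}{130606940160}$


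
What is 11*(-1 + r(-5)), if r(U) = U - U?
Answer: -11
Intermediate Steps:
r(U) = 0
11*(-1 + r(-5)) = 11*(-1 + 0) = 11*(-1) = -11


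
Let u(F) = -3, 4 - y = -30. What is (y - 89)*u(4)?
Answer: 165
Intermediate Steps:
y = 34 (y = 4 - 1*(-30) = 4 + 30 = 34)
(y - 89)*u(4) = (34 - 89)*(-3) = -55*(-3) = 165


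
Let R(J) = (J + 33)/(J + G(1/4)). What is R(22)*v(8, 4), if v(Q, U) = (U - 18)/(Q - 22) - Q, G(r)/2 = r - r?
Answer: -35/2 ≈ -17.500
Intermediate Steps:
G(r) = 0 (G(r) = 2*(r - r) = 2*0 = 0)
v(Q, U) = -Q + (-18 + U)/(-22 + Q) (v(Q, U) = (-18 + U)/(-22 + Q) - Q = -Q + (-18 + U)/(-22 + Q))
R(J) = (33 + J)/J (R(J) = (J + 33)/(J + 0) = (33 + J)/J)
R(22)*v(8, 4) = ((33 + 22)/22)*((-18 + 4 - 1*8**2 + 22*8)/(-22 + 8)) = ((1/22)*55)*((-18 + 4 - 1*64 + 176)/(-14)) = 5*(-(-18 + 4 - 64 + 176)/14)/2 = 5*(-1/14*98)/2 = (5/2)*(-7) = -35/2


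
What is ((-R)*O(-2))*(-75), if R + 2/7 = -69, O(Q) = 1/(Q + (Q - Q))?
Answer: 36375/14 ≈ 2598.2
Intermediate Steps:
O(Q) = 1/Q (O(Q) = 1/(Q + 0) = 1/Q)
R = -485/7 (R = -2/7 - 69 = -485/7 ≈ -69.286)
((-R)*O(-2))*(-75) = (-1*(-485/7)/(-2))*(-75) = ((485/7)*(-1/2))*(-75) = -485/14*(-75) = 36375/14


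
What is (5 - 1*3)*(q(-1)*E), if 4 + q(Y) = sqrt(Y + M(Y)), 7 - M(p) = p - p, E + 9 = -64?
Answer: 584 - 146*sqrt(6) ≈ 226.37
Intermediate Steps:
E = -73 (E = -9 - 64 = -73)
M(p) = 7 (M(p) = 7 - (p - p) = 7 - 1*0 = 7 + 0 = 7)
q(Y) = -4 + sqrt(7 + Y) (q(Y) = -4 + sqrt(Y + 7) = -4 + sqrt(7 + Y))
(5 - 1*3)*(q(-1)*E) = (5 - 1*3)*((-4 + sqrt(7 - 1))*(-73)) = (5 - 3)*((-4 + sqrt(6))*(-73)) = 2*(292 - 73*sqrt(6)) = 584 - 146*sqrt(6)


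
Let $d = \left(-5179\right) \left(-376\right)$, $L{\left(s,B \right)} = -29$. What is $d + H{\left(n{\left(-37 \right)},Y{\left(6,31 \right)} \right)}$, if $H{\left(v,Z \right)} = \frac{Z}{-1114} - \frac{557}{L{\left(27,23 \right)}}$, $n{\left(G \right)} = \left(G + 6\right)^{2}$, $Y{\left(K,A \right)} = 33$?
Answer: $\frac{62910222565}{32306} \approx 1.9473 \cdot 10^{6}$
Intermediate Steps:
$n{\left(G \right)} = \left(6 + G\right)^{2}$
$H{\left(v,Z \right)} = \frac{557}{29} - \frac{Z}{1114}$ ($H{\left(v,Z \right)} = \frac{Z}{-1114} - \frac{557}{-29} = Z \left(- \frac{1}{1114}\right) - - \frac{557}{29} = - \frac{Z}{1114} + \frac{557}{29} = \frac{557}{29} - \frac{Z}{1114}$)
$d = 1947304$
$d + H{\left(n{\left(-37 \right)},Y{\left(6,31 \right)} \right)} = 1947304 + \left(\frac{557}{29} - \frac{33}{1114}\right) = 1947304 + \frac{619541}{32306} = \frac{62910222565}{32306}$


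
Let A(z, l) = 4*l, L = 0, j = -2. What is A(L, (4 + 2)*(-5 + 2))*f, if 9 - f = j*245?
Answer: -35928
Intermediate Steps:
f = 499 (f = 9 - (-2)*245 = 9 - 1*(-490) = 9 + 490 = 499)
A(L, (4 + 2)*(-5 + 2))*f = (4*((4 + 2)*(-5 + 2)))*499 = (4*(6*(-3)))*499 = (4*(-18))*499 = -72*499 = -35928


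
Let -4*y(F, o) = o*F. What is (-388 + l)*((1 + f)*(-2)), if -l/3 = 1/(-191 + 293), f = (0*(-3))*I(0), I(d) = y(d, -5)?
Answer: 13193/17 ≈ 776.06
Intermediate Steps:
y(F, o) = -F*o/4 (y(F, o) = -o*F/4 = -F*o/4)
I(d) = 5*d/4 (I(d) = -¼*d*(-5) = 5*d/4)
f = 0 (f = (0*(-3))*((5/4)*0) = 0*0 = 0)
l = -1/34 (l = -3/(-191 + 293) = -3/102 = -3*1/102 = -1/34 ≈ -0.029412)
(-388 + l)*((1 + f)*(-2)) = (-388 - 1/34)*((1 + 0)*(-2)) = -13193*(-2)/34 = -13193/34*(-2) = 13193/17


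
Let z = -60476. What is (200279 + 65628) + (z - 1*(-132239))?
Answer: 337670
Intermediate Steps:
(200279 + 65628) + (z - 1*(-132239)) = (200279 + 65628) + (-60476 - 1*(-132239)) = 265907 + (-60476 + 132239) = 265907 + 71763 = 337670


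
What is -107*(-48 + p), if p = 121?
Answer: -7811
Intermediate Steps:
-107*(-48 + p) = -107*(-48 + 121) = -107*73 = -7811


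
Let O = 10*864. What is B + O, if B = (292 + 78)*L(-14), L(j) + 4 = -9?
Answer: 3830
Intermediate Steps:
L(j) = -13 (L(j) = -4 - 9 = -13)
O = 8640
B = -4810 (B = (292 + 78)*(-13) = 370*(-13) = -4810)
B + O = -4810 + 8640 = 3830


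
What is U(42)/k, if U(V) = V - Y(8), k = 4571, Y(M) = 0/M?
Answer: 6/653 ≈ 0.0091884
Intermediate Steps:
Y(M) = 0
U(V) = V (U(V) = V - 1*0 = V + 0 = V)
U(42)/k = 42/4571 = 42*(1/4571) = 6/653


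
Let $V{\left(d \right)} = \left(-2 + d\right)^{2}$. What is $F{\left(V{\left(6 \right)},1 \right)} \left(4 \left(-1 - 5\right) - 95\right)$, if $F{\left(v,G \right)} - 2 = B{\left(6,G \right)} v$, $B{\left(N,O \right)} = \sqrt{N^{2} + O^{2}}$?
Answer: $-238 - 1904 \sqrt{37} \approx -11820.0$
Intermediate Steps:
$F{\left(v,G \right)} = 2 + v \sqrt{36 + G^{2}}$ ($F{\left(v,G \right)} = 2 + \sqrt{6^{2} + G^{2}} v = 2 + \sqrt{36 + G^{2}} v = 2 + v \sqrt{36 + G^{2}}$)
$F{\left(V{\left(6 \right)},1 \right)} \left(4 \left(-1 - 5\right) - 95\right) = \left(2 + \left(-2 + 6\right)^{2} \sqrt{36 + 1^{2}}\right) \left(4 \left(-1 - 5\right) - 95\right) = \left(2 + 4^{2} \sqrt{36 + 1}\right) \left(4 \left(-6\right) - 95\right) = \left(2 + 16 \sqrt{37}\right) \left(-24 - 95\right) = \left(2 + 16 \sqrt{37}\right) \left(-119\right) = -238 - 1904 \sqrt{37}$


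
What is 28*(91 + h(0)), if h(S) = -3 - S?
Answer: 2464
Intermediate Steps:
28*(91 + h(0)) = 28*(91 + (-3 - 1*0)) = 28*(91 + (-3 + 0)) = 28*(91 - 3) = 28*88 = 2464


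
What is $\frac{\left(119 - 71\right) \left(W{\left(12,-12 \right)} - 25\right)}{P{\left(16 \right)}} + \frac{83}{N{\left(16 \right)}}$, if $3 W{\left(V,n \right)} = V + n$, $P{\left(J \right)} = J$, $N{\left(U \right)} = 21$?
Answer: $- \frac{1492}{21} \approx -71.048$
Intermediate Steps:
$W{\left(V,n \right)} = \frac{V}{3} + \frac{n}{3}$ ($W{\left(V,n \right)} = \frac{V + n}{3} = \frac{V}{3} + \frac{n}{3}$)
$\frac{\left(119 - 71\right) \left(W{\left(12,-12 \right)} - 25\right)}{P{\left(16 \right)}} + \frac{83}{N{\left(16 \right)}} = \frac{\left(119 - 71\right) \left(\left(\frac{1}{3} \cdot 12 + \frac{1}{3} \left(-12\right)\right) - 25\right)}{16} + \frac{83}{21} = 48 \left(\left(4 - 4\right) - 25\right) \frac{1}{16} + 83 \cdot \frac{1}{21} = 48 \left(0 - 25\right) \frac{1}{16} + \frac{83}{21} = 48 \left(-25\right) \frac{1}{16} + \frac{83}{21} = \left(-1200\right) \frac{1}{16} + \frac{83}{21} = -75 + \frac{83}{21} = - \frac{1492}{21}$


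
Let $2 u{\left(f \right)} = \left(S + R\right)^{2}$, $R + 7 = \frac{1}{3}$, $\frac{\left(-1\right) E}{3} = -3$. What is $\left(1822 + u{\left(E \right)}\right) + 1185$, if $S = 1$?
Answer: $\frac{54415}{18} \approx 3023.1$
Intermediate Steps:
$E = 9$ ($E = \left(-3\right) \left(-3\right) = 9$)
$R = - \frac{20}{3}$ ($R = -7 + \frac{1}{3} = - \frac{20}{3} \approx -6.6667$)
$u{\left(f \right)} = \frac{289}{18}$ ($u{\left(f \right)} = \frac{\left(1 - \frac{20}{3}\right)^{2}}{2} = \frac{\left(- \frac{17}{3}\right)^{2}}{2} = \frac{1}{2} \cdot \frac{289}{9} = \frac{289}{18}$)
$\left(1822 + u{\left(E \right)}\right) + 1185 = \left(1822 + \frac{289}{18}\right) + 1185 = \frac{33085}{18} + 1185 = \frac{54415}{18}$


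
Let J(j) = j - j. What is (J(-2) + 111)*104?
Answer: 11544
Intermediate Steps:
J(j) = 0
(J(-2) + 111)*104 = (0 + 111)*104 = 111*104 = 11544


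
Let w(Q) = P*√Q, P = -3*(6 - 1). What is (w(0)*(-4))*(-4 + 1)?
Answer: 0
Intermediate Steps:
P = -15 (P = -3*5 = -15)
w(Q) = -15*√Q
(w(0)*(-4))*(-4 + 1) = (-15*√0*(-4))*(-4 + 1) = (-15*0*(-4))*(-3) = (0*(-4))*(-3) = 0*(-3) = 0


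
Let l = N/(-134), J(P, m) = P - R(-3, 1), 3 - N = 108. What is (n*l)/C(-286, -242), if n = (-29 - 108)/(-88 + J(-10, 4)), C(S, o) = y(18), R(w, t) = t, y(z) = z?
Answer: 4795/79596 ≈ 0.060242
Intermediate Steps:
N = -105 (N = 3 - 1*108 = 3 - 108 = -105)
C(S, o) = 18
J(P, m) = -1 + P (J(P, m) = P - 1*1 = P - 1 = -1 + P)
l = 105/134 (l = -105/(-134) = -105*(-1/134) = 105/134 ≈ 0.78358)
n = 137/99 (n = (-29 - 108)/(-88 + (-1 - 10)) = -137/(-88 - 11) = -137/(-99) = -137*(-1/99) = 137/99 ≈ 1.3838)
(n*l)/C(-286, -242) = ((137/99)*(105/134))/18 = (4795/4422)*(1/18) = 4795/79596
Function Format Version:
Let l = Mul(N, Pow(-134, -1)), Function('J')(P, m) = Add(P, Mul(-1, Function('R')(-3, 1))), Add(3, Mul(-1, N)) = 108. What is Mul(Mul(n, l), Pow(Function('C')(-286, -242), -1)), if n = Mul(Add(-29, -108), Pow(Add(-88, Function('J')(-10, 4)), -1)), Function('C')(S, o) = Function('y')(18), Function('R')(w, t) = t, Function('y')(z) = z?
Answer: Rational(4795, 79596) ≈ 0.060242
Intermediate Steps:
N = -105 (N = Add(3, Mul(-1, 108)) = Add(3, -108) = -105)
Function('C')(S, o) = 18
Function('J')(P, m) = Add(-1, P) (Function('J')(P, m) = Add(P, Mul(-1, 1)) = Add(P, -1) = Add(-1, P))
l = Rational(105, 134) (l = Mul(-105, Pow(-134, -1)) = Mul(-105, Rational(-1, 134)) = Rational(105, 134) ≈ 0.78358)
n = Rational(137, 99) (n = Mul(Add(-29, -108), Pow(Add(-88, Add(-1, -10)), -1)) = Mul(-137, Pow(Add(-88, -11), -1)) = Mul(-137, Pow(-99, -1)) = Mul(-137, Rational(-1, 99)) = Rational(137, 99) ≈ 1.3838)
Mul(Mul(n, l), Pow(Function('C')(-286, -242), -1)) = Mul(Mul(Rational(137, 99), Rational(105, 134)), Pow(18, -1)) = Mul(Rational(4795, 4422), Rational(1, 18)) = Rational(4795, 79596)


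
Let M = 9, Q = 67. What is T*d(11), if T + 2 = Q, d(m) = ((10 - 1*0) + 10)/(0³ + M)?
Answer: 1300/9 ≈ 144.44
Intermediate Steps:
d(m) = 20/9 (d(m) = ((10 - 1*0) + 10)/(0³ + 9) = ((10 + 0) + 10)/(0 + 9) = (10 + 10)/9 = 20*(⅑) = 20/9)
T = 65 (T = -2 + 67 = 65)
T*d(11) = 65*(20/9) = 1300/9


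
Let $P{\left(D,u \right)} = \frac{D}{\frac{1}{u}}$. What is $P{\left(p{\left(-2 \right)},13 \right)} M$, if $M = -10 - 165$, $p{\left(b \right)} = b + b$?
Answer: $9100$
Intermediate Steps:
$p{\left(b \right)} = 2 b$
$P{\left(D,u \right)} = D u$
$M = -175$ ($M = -10 - 165 = -175$)
$P{\left(p{\left(-2 \right)},13 \right)} M = 2 \left(-2\right) 13 \left(-175\right) = \left(-4\right) 13 \left(-175\right) = \left(-52\right) \left(-175\right) = 9100$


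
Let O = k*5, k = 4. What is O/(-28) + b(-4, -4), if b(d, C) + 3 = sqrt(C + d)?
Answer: -26/7 + 2*I*sqrt(2) ≈ -3.7143 + 2.8284*I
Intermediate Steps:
O = 20 (O = 4*5 = 20)
b(d, C) = -3 + sqrt(C + d)
O/(-28) + b(-4, -4) = 20/(-28) + (-3 + sqrt(-4 - 4)) = -1/28*20 + (-3 + sqrt(-8)) = -5/7 + (-3 + 2*I*sqrt(2)) = -26/7 + 2*I*sqrt(2)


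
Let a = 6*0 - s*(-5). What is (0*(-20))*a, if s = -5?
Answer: 0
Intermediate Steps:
a = -25 (a = 6*0 - 1*(-5)*(-5) = 0 + 5*(-5) = 0 - 25 = -25)
(0*(-20))*a = (0*(-20))*(-25) = 0*(-25) = 0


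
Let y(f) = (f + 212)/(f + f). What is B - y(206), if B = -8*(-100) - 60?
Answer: 152231/206 ≈ 738.99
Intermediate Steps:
B = 740 (B = 800 - 60 = 740)
y(f) = (212 + f)/(2*f) (y(f) = (212 + f)/((2*f)) = (212 + f)*(1/(2*f)) = (212 + f)/(2*f))
B - y(206) = 740 - (212 + 206)/(2*206) = 740 - 418/(2*206) = 740 - 1*209/206 = 740 - 209/206 = 152231/206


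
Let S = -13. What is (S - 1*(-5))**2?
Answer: 64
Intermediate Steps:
(S - 1*(-5))**2 = (-13 - 1*(-5))**2 = (-13 + 5)**2 = (-8)**2 = 64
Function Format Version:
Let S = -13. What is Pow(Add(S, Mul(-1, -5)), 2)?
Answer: 64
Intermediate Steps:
Pow(Add(S, Mul(-1, -5)), 2) = Pow(Add(-13, Mul(-1, -5)), 2) = Pow(Add(-13, 5), 2) = Pow(-8, 2) = 64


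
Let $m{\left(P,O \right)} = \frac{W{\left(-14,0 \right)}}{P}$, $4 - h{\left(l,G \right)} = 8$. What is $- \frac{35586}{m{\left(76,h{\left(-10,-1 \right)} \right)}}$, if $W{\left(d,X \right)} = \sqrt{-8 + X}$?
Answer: $676134 i \sqrt{2} \approx 9.562 \cdot 10^{5} i$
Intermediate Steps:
$h{\left(l,G \right)} = -4$ ($h{\left(l,G \right)} = 4 - 8 = -4$)
$m{\left(P,O \right)} = \frac{2 i \sqrt{2}}{P}$ ($m{\left(P,O \right)} = \frac{\sqrt{-8 + 0}}{P} = \frac{\sqrt{-8}}{P} = \frac{2 i \sqrt{2}}{P}$)
$- \frac{35586}{m{\left(76,h{\left(-10,-1 \right)} \right)}} = - \frac{35586}{2 i \sqrt{2} \cdot \frac{1}{76}} = - \frac{35586}{\frac{1}{38} i \sqrt{2}} = - 35586 \left(- 19 i \sqrt{2}\right) = 676134 i \sqrt{2}$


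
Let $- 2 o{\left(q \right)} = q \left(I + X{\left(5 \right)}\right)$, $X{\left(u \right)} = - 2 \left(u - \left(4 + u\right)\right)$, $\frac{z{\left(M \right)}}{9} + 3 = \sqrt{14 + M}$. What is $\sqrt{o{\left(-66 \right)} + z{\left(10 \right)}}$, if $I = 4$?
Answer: $3 \sqrt{41 + 2 \sqrt{6}} \approx 20.325$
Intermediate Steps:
$z{\left(M \right)} = -27 + 9 \sqrt{14 + M}$
$X{\left(u \right)} = 8$ ($X{\left(u \right)} = \left(-2\right) \left(-4\right) = 8$)
$o{\left(q \right)} = - 6 q$ ($o{\left(q \right)} = - \frac{q \left(4 + 8\right)}{2} = - \frac{q 12}{2} = - \frac{12 q}{2} = - 6 q$)
$\sqrt{o{\left(-66 \right)} + z{\left(10 \right)}} = \sqrt{\left(-6\right) \left(-66\right) - \left(27 - 9 \sqrt{14 + 10}\right)} = \sqrt{396 - \left(27 - 9 \sqrt{24}\right)} = \sqrt{396 - \left(27 - 9 \cdot 2 \sqrt{6}\right)} = \sqrt{396 - \left(27 - 18 \sqrt{6}\right)} = \sqrt{369 + 18 \sqrt{6}}$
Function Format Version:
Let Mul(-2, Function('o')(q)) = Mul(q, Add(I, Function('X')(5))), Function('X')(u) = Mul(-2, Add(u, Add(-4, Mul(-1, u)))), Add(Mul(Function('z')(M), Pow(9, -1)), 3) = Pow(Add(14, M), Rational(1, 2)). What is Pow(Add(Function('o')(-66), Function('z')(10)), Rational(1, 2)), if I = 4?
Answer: Mul(3, Pow(Add(41, Mul(2, Pow(6, Rational(1, 2)))), Rational(1, 2))) ≈ 20.325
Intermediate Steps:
Function('z')(M) = Add(-27, Mul(9, Pow(Add(14, M), Rational(1, 2))))
Function('X')(u) = 8 (Function('X')(u) = Mul(-2, -4) = 8)
Function('o')(q) = Mul(-6, q) (Function('o')(q) = Mul(Rational(-1, 2), Mul(q, Add(4, 8))) = Mul(Rational(-1, 2), Mul(q, 12)) = Mul(Rational(-1, 2), Mul(12, q)) = Mul(-6, q))
Pow(Add(Function('o')(-66), Function('z')(10)), Rational(1, 2)) = Pow(Add(Mul(-6, -66), Add(-27, Mul(9, Pow(Add(14, 10), Rational(1, 2))))), Rational(1, 2)) = Pow(Add(396, Add(-27, Mul(9, Pow(24, Rational(1, 2))))), Rational(1, 2)) = Pow(Add(396, Add(-27, Mul(9, Mul(2, Pow(6, Rational(1, 2)))))), Rational(1, 2)) = Pow(Add(396, Add(-27, Mul(18, Pow(6, Rational(1, 2))))), Rational(1, 2)) = Pow(Add(369, Mul(18, Pow(6, Rational(1, 2)))), Rational(1, 2))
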